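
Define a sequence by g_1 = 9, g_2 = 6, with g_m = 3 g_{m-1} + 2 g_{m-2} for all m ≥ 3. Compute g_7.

5472

g_3 = 3·6 + 2·9 = 36
g_4 = 3·36 + 2·6 = 120
g_5 = 3·120 + 2·36 = 432
g_6 = 3·432 + 2·120 = 1536
g_7 = 3·1536 + 2·432 = 5472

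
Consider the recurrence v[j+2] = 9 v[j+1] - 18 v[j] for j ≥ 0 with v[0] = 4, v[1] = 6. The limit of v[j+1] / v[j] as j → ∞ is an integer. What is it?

6

The characteristic equation is r^2 - 9r + 18 = 0, which factors as (r - 6)(r - 3) = 0.
So the roots are 6 and 3. Since |6| > |3| and the coefficient of 6^j is non-zero, the ratio tends to 6.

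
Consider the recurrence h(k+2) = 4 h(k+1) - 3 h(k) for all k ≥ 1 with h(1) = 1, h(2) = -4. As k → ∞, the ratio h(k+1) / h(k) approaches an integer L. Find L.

The characteristic equation is r^2 - 4r + 3 = 0, which factors as (r - 3)(r - 1) = 0.
So the roots are 3 and 1. Since |3| > |1| and the coefficient of 3^k is non-zero, the ratio tends to 3.

3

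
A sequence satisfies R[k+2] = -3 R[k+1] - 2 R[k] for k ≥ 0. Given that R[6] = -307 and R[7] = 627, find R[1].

-3

Rearranging, R[k-2] = (R[k] + 3 R[k-1]) / -2.
R[5] = (627 + 3*(-307)) / -2 = -294/-2 = 147
R[4] = (-307 + 3*147) / -2 = 134/-2 = -67
R[3] = (147 + 3*(-67)) / -2 = -54/-2 = 27
R[2] = (-67 + 3*27) / -2 = 14/-2 = -7
R[1] = (27 + 3*(-7)) / -2 = 6/-2 = -3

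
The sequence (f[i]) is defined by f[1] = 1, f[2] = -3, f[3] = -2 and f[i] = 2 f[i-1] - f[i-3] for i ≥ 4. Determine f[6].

f[4] = 2(-2) - 1 = -5
f[5] = 2(-5) - (-3) = -7
f[6] = 2(-7) - (-2) = -12

-12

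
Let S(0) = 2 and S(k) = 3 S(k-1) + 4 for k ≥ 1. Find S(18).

1549681954

The fixed point is 4/(1 - 3) = -2, so S(k) + 2 = 3(S(k-1) + 2).
Hence S(k) = 4·3^k - 2.
S(18) = 4·3^{18} - 2 = 4·387420489 - 2 = 1549681954.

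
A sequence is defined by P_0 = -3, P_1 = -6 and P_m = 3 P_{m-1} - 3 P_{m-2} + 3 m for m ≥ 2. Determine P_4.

75

P_2 = 3·(-6) - 3·(-3) + 6 = -3
P_3 = 3·(-3) - 3·(-6) + 9 = 18
P_4 = 3·18 - 3·(-3) + 12 = 75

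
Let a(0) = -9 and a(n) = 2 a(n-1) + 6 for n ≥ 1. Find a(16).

-196614

The fixed point is 6/(1 - 2) = -6, so a(n) + 6 = 2(a(n-1) + 6).
Hence a(n) = -3·2^n - 6.
a(16) = -3·2^{16} - 6 = -3·65536 - 6 = -196614.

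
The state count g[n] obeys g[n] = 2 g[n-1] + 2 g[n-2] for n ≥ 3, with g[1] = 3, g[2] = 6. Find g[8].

g[3] = 2·6 + 2·3 = 18
g[4] = 2·18 + 2·6 = 48
g[5] = 2·48 + 2·18 = 132
g[6] = 2·132 + 2·48 = 360
g[7] = 2·360 + 2·132 = 984
g[8] = 2·984 + 2·360 = 2688

2688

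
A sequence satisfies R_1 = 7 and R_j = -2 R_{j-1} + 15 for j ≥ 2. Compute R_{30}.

-1073741819

The fixed point is 15/(1 + 2) = 5, so R_j - 5 = -2(R_{j-1} - 5).
Hence R_j = 2·(-2)^{j-1} + 5.
R_{30} = 2·(-2)^{29} + 5 = 2·-536870912 + 5 = -1073741819.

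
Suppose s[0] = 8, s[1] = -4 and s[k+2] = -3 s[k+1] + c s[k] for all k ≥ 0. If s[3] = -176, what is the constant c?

s[2] = 12 + 8c
s[3] = -36 - 28c
So -36 - 28c = -176, giving c = 5.

5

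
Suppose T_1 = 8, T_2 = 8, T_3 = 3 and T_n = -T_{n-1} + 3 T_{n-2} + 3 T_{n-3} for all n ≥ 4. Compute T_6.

T_4 = -3 + 3·8 + 3·8 = 45
T_5 = -45 + 3·3 + 3·8 = -12
T_6 = -(-12) + 3·45 + 3·3 = 156

156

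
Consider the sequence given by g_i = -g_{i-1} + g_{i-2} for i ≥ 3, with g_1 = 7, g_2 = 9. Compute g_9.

-98

g_3 = -9 + 7 = -2
g_4 = -(-2) + 9 = 11
g_5 = -11 + (-2) = -13
g_6 = -(-13) + 11 = 24
g_7 = -24 + (-13) = -37
g_8 = -(-37) + 24 = 61
g_9 = -61 + (-37) = -98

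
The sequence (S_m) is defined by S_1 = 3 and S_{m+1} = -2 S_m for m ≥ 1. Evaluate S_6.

-96

S_2 = -2·3 = -6
S_3 = -2·(-6) = 12
S_4 = -2·12 = -24
S_5 = -2·(-24) = 48
S_6 = -2·48 = -96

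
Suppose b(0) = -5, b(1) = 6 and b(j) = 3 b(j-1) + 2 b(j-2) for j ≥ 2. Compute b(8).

b(2) = 3(6) + 2(-5) = 8
b(3) = 3(8) + 2(6) = 36
b(4) = 3(36) + 2(8) = 124
b(5) = 3(124) + 2(36) = 444
b(6) = 3(444) + 2(124) = 1580
b(7) = 3(1580) + 2(444) = 5628
b(8) = 3(5628) + 2(1580) = 20044

20044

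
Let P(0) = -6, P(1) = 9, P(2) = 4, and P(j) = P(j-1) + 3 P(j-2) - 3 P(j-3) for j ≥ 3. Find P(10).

P(3) = 4 + 3*9 - 3*(-6) = 49
P(4) = 49 + 3*4 - 3*9 = 34
P(5) = 34 + 3*49 - 3*4 = 169
P(6) = 169 + 3*34 - 3*49 = 124
P(7) = 124 + 3*169 - 3*34 = 529
P(8) = 529 + 3*124 - 3*169 = 394
P(9) = 394 + 3*529 - 3*124 = 1609
P(10) = 1609 + 3*394 - 3*529 = 1204

1204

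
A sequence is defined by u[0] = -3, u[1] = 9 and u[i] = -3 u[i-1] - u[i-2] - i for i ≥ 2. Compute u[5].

u[2] = -3·9 - (-3) - 2 = -26
u[3] = -3·(-26) - 9 - 3 = 66
u[4] = -3·66 - (-26) - 4 = -176
u[5] = -3·(-176) - 66 - 5 = 457

457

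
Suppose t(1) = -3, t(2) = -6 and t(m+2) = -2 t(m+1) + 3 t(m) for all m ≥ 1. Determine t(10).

t(3) = -2(-6) + 3(-3) = 3
t(4) = -2(3) + 3(-6) = -24
t(5) = -2(-24) + 3(3) = 57
t(6) = -2(57) + 3(-24) = -186
t(7) = -2(-186) + 3(57) = 543
t(8) = -2(543) + 3(-186) = -1644
t(9) = -2(-1644) + 3(543) = 4917
t(10) = -2(4917) + 3(-1644) = -14766

-14766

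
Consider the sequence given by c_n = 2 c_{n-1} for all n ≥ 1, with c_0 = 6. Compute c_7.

c_1 = 2·6 = 12
c_2 = 2·12 = 24
c_3 = 2·24 = 48
c_4 = 2·48 = 96
c_5 = 2·96 = 192
c_6 = 2·192 = 384
c_7 = 2·384 = 768

768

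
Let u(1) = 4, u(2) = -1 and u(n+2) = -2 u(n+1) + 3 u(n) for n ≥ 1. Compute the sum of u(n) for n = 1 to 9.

u(3) = -2(-1) + 3(4) = 14
u(4) = -2(14) + 3(-1) = -31
u(5) = -2(-31) + 3(14) = 104
u(6) = -2(104) + 3(-31) = -301
u(7) = -2(-301) + 3(104) = 914
u(8) = -2(914) + 3(-301) = -2731
u(9) = -2(-2731) + 3(914) = 8204
Sum = 4 + (-1) + 14 + (-31) + 104 + (-301) + 914 + (-2731) + 8204 = 6176

6176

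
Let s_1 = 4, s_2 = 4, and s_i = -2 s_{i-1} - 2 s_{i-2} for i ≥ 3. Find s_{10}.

s_3 = -2(4) - 2(4) = -16
s_4 = -2(-16) - 2(4) = 24
s_5 = -2(24) - 2(-16) = -16
s_6 = -2(-16) - 2(24) = -16
s_7 = -2(-16) - 2(-16) = 64
s_8 = -2(64) - 2(-16) = -96
s_9 = -2(-96) - 2(64) = 64
s_{10} = -2(64) - 2(-96) = 64

64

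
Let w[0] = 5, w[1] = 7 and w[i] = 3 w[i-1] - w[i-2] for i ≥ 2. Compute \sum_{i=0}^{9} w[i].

21285

w[2] = 3·7 - 5 = 16
w[3] = 3·16 - 7 = 41
w[4] = 3·41 - 16 = 107
w[5] = 3·107 - 41 = 280
w[6] = 3·280 - 107 = 733
w[7] = 3·733 - 280 = 1919
w[8] = 3·1919 - 733 = 5024
w[9] = 3·5024 - 1919 = 13153
Sum = 5 + 7 + 16 + 41 + 107 + 280 + 733 + 1919 + 5024 + 13153 = 21285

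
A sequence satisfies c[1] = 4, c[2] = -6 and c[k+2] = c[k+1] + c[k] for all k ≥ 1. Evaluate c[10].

c[3] = (-6) + 4 = -2
c[4] = (-2) + (-6) = -8
c[5] = (-8) + (-2) = -10
c[6] = (-10) + (-8) = -18
c[7] = (-18) + (-10) = -28
c[8] = (-28) + (-18) = -46
c[9] = (-46) + (-28) = -74
c[10] = (-74) + (-46) = -120

-120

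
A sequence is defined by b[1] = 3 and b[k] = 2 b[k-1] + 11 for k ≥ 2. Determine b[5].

b[2] = 2*3 + 11 = 17
b[3] = 2*17 + 11 = 45
b[4] = 2*45 + 11 = 101
b[5] = 2*101 + 11 = 213

213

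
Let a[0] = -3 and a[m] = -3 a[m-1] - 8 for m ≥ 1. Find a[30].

The fixed point is -8/(1 + 3) = -2, so a[m] + 2 = -3(a[m-1] + 2).
Hence a[m] = -1·(-3)^m - 2.
a[30] = -1·(-3)^{30} - 2 = -1·205891132094649 - 2 = -205891132094651.

-205891132094651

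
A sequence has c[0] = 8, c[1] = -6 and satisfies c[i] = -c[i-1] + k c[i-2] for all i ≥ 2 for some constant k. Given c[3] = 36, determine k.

c[2] = 6 + 8k
c[3] = -6 - 14k
So -6 - 14k = 36, giving k = -3.

-3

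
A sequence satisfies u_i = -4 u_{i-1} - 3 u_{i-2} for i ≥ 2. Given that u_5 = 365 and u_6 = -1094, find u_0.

Rearranging, u_{i-2} = (u_i + 4 u_{i-1}) / -3.
u_4 = (-1094 + 4(365)) / -3 = 366/-3 = -122
u_3 = (365 + 4(-122)) / -3 = -123/-3 = 41
u_2 = (-122 + 4(41)) / -3 = 42/-3 = -14
u_1 = (41 + 4(-14)) / -3 = -15/-3 = 5
u_0 = (-14 + 4(5)) / -3 = 6/-3 = -2

-2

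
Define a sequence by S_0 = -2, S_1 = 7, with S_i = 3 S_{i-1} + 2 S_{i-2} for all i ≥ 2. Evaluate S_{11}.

1667081

S_2 = 3*7 + 2*(-2) = 17
S_3 = 3*17 + 2*7 = 65
S_4 = 3*65 + 2*17 = 229
S_5 = 3*229 + 2*65 = 817
S_6 = 3*817 + 2*229 = 2909
S_7 = 3*2909 + 2*817 = 10361
S_8 = 3*10361 + 2*2909 = 36901
S_9 = 3*36901 + 2*10361 = 131425
S_{10} = 3*131425 + 2*36901 = 468077
S_{11} = 3*468077 + 2*131425 = 1667081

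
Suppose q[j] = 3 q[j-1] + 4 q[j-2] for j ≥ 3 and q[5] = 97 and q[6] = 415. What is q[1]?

Rearranging, q[j-2] = (q[j] - 3 q[j-1]) / 4.
q[4] = (415 - 3·97) / 4 = 124/4 = 31
q[3] = (97 - 3·31) / 4 = 4/4 = 1
q[2] = (31 - 3·1) / 4 = 28/4 = 7
q[1] = (1 - 3·7) / 4 = -20/4 = -5

-5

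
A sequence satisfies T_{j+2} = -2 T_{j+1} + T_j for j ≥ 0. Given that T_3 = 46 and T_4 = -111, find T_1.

Rearranging, T_{j-2} = T_j + 2 T_{j-1}.
T_2 = -111 + 2*46 = -19
T_1 = 46 + 2*(-19) = 8

8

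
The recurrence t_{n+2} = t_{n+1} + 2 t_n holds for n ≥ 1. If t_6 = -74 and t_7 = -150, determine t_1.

Rearranging, t_{n-2} = (t_n - t_{n-1}) / 2.
t_5 = (-150 - (-74)) / 2 = -76/2 = -38
t_4 = (-74 - (-38)) / 2 = -36/2 = -18
t_3 = (-38 - (-18)) / 2 = -20/2 = -10
t_2 = (-18 - (-10)) / 2 = -8/2 = -4
t_1 = (-10 - (-4)) / 2 = -6/2 = -3

-3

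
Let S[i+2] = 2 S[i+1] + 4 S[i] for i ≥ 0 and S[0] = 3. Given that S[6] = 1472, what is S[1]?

2

Let S[1] = x.
S[2] = 12 + 2x
S[3] = 24 + 8x
S[4] = 96 + 24x
S[5] = 288 + 80x
S[6] = 960 + 256x
So 960 + 256x = 1472, giving x = 2.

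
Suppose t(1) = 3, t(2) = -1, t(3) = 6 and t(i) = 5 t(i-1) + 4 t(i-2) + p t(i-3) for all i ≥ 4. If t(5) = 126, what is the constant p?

t(4) = 26 + 3p
t(5) = 154 + 14p
So 154 + 14p = 126, giving p = -2.

-2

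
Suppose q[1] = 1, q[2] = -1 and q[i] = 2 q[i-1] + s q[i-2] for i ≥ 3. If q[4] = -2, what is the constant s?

2

q[3] = -2 + s
q[4] = -4 + s
So -4 + s = -2, giving s = 2.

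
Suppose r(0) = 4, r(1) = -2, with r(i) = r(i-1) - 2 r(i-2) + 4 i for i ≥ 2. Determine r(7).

-42

r(2) = (-2) - 2(4) + 8 = -2
r(3) = (-2) - 2(-2) + 12 = 14
r(4) = 14 - 2(-2) + 16 = 34
r(5) = 34 - 2(14) + 20 = 26
r(6) = 26 - 2(34) + 24 = -18
r(7) = (-18) - 2(26) + 28 = -42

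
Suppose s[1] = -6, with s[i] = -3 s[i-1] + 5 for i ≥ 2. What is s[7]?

s[2] = -3(-6) + 5 = 23
s[3] = -3(23) + 5 = -64
s[4] = -3(-64) + 5 = 197
s[5] = -3(197) + 5 = -586
s[6] = -3(-586) + 5 = 1763
s[7] = -3(1763) + 5 = -5284

-5284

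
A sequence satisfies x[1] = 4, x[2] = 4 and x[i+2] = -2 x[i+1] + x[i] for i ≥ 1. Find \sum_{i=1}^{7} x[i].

-108

x[3] = -2(4) + 4 = -4
x[4] = -2(-4) + 4 = 12
x[5] = -2(12) + (-4) = -28
x[6] = -2(-28) + 12 = 68
x[7] = -2(68) + (-28) = -164
Sum = 4 + 4 + (-4) + 12 + (-28) + 68 + (-164) = -108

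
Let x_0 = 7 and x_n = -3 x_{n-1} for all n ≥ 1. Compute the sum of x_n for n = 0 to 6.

x_1 = -3(7) = -21
x_2 = -3(-21) = 63
x_3 = -3(63) = -189
x_4 = -3(-189) = 567
x_5 = -3(567) = -1701
x_6 = -3(-1701) = 5103
Sum = 7 + (-21) + 63 + (-189) + 567 + (-1701) + 5103 = 3829

3829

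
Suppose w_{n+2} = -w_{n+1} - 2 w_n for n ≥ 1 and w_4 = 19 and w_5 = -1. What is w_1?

7

Rearranging, w_{n-2} = (w_n + w_{n-1}) / -2.
w_3 = (-1 + 19) / -2 = 18/-2 = -9
w_2 = (19 + (-9)) / -2 = 10/-2 = -5
w_1 = (-9 + (-5)) / -2 = -14/-2 = 7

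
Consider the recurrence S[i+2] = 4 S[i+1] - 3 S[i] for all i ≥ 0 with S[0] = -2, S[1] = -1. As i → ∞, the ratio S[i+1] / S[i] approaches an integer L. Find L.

The characteristic equation is r^2 - 4r + 3 = 0, which factors as (r - 3)(r - 1) = 0.
So the roots are 3 and 1. Since |3| > |1| and the coefficient of 3^i is non-zero, the ratio tends to 3.

3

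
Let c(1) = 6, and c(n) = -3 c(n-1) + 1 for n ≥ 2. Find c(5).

466

c(2) = -3(6) + 1 = -17
c(3) = -3(-17) + 1 = 52
c(4) = -3(52) + 1 = -155
c(5) = -3(-155) + 1 = 466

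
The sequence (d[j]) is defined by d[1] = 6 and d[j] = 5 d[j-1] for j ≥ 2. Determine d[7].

d[2] = 5*6 = 30
d[3] = 5*30 = 150
d[4] = 5*150 = 750
d[5] = 5*750 = 3750
d[6] = 5*3750 = 18750
d[7] = 5*18750 = 93750

93750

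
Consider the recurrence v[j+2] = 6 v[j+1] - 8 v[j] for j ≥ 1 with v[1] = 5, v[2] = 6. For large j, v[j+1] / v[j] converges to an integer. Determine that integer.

The characteristic equation is r^2 - 6r + 8 = 0, which factors as (r - 4)(r - 2) = 0.
So the roots are 4 and 2. Since |4| > |2| and the coefficient of 4^j is non-zero, the ratio tends to 4.

4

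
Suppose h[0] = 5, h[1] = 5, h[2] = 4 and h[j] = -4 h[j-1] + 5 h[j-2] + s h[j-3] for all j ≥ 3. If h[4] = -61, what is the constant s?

h[3] = 9 + 5s
h[4] = -16 - 15s
So -16 - 15s = -61, giving s = 3.

3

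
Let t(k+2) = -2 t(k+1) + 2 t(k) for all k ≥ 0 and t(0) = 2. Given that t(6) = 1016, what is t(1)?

-7

Let t(1) = v.
t(2) = 4 - 2v
t(3) = -8 + 6v
t(4) = 24 - 16v
t(5) = -64 + 44v
t(6) = 176 - 120v
So 176 - 120v = 1016, giving v = -7.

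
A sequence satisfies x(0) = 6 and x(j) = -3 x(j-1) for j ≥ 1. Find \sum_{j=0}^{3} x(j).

-120

x(1) = -3·6 = -18
x(2) = -3·(-18) = 54
x(3) = -3·54 = -162
Sum = 6 + (-18) + 54 + (-162) = -120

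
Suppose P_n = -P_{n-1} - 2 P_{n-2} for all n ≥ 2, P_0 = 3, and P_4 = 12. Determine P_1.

Let P_1 = w.
P_2 = -6 - w
P_3 = 6 - w
P_4 = 6 + 3w
So 6 + 3w = 12, giving w = 2.

2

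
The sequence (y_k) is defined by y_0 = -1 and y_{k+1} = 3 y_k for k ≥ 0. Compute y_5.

-243

y_1 = 3*(-1) = -3
y_2 = 3*(-3) = -9
y_3 = 3*(-9) = -27
y_4 = 3*(-27) = -81
y_5 = 3*(-81) = -243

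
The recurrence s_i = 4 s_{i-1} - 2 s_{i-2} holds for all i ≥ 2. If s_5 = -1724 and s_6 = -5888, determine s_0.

Rearranging, s_{i-2} = (s_i - 4 s_{i-1}) / -2.
s_4 = (-5888 - 4*(-1724)) / -2 = 1008/-2 = -504
s_3 = (-1724 - 4*(-504)) / -2 = 292/-2 = -146
s_2 = (-504 - 4*(-146)) / -2 = 80/-2 = -40
s_1 = (-146 - 4*(-40)) / -2 = 14/-2 = -7
s_0 = (-40 - 4*(-7)) / -2 = -12/-2 = 6

6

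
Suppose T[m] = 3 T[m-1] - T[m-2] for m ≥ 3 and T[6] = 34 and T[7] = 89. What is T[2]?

Rearranging, T[m-2] = -(T[m] - 3 T[m-1]).
T[5] = -(89 - 3·34) = 13
T[4] = -(34 - 3·13) = 5
T[3] = -(13 - 3·5) = 2
T[2] = -(5 - 3·2) = 1

1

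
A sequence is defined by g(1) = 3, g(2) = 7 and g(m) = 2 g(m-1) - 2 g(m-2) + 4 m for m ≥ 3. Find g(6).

68

g(3) = 2·7 - 2·3 + 12 = 20
g(4) = 2·20 - 2·7 + 16 = 42
g(5) = 2·42 - 2·20 + 20 = 64
g(6) = 2·64 - 2·42 + 24 = 68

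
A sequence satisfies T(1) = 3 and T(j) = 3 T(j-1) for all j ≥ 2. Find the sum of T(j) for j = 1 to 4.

T(2) = 3·3 = 9
T(3) = 3·9 = 27
T(4) = 3·27 = 81
Sum = 3 + 9 + 27 + 81 = 120

120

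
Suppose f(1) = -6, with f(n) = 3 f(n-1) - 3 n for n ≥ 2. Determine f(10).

-191892

f(2) = 3·(-6) - 6 = -24
f(3) = 3·(-24) - 9 = -81
f(4) = 3·(-81) - 12 = -255
f(5) = 3·(-255) - 15 = -780
f(6) = 3·(-780) - 18 = -2358
f(7) = 3·(-2358) - 21 = -7095
f(8) = 3·(-7095) - 24 = -21309
f(9) = 3·(-21309) - 27 = -63954
f(10) = 3·(-63954) - 30 = -191892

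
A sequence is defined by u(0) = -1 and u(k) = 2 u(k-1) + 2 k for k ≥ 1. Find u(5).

82

u(1) = 2*(-1) + 2 = 0
u(2) = 2*0 + 4 = 4
u(3) = 2*4 + 6 = 14
u(4) = 2*14 + 8 = 36
u(5) = 2*36 + 10 = 82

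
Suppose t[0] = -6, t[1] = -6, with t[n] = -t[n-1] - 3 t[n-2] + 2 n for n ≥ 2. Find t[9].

t[2] = -(-6) - 3·(-6) + 4 = 28
t[3] = -28 - 3·(-6) + 6 = -4
t[4] = -(-4) - 3·28 + 8 = -72
t[5] = -(-72) - 3·(-4) + 10 = 94
t[6] = -94 - 3·(-72) + 12 = 134
t[7] = -134 - 3·94 + 14 = -402
t[8] = -(-402) - 3·134 + 16 = 16
t[9] = -16 - 3·(-402) + 18 = 1208

1208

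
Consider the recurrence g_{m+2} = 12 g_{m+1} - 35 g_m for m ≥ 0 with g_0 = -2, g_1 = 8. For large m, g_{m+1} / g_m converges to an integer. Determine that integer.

The characteristic equation is r^2 - 12r + 35 = 0, which factors as (r - 7)(r - 5) = 0.
So the roots are 7 and 5. Since |7| > |5| and the coefficient of 7^m is non-zero, the ratio tends to 7.

7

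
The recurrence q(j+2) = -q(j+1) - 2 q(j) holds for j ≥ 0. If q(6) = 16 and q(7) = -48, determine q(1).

Rearranging, q(j-2) = (q(j) + q(j-1)) / -2.
q(5) = (-48 + 16) / -2 = -32/-2 = 16
q(4) = (16 + 16) / -2 = 32/-2 = -16
q(3) = (16 + (-16)) / -2 = 0/-2 = 0
q(2) = (-16 + 0) / -2 = -16/-2 = 8
q(1) = (0 + 8) / -2 = 8/-2 = -4

-4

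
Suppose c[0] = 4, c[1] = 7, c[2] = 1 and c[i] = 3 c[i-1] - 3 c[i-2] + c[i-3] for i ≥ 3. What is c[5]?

-71

c[3] = 3*1 - 3*7 + 4 = -14
c[4] = 3*(-14) - 3*1 + 7 = -38
c[5] = 3*(-38) - 3*(-14) + 1 = -71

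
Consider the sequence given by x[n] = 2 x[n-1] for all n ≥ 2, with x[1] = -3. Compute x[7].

x[2] = 2·(-3) = -6
x[3] = 2·(-6) = -12
x[4] = 2·(-12) = -24
x[5] = 2·(-24) = -48
x[6] = 2·(-48) = -96
x[7] = 2·(-96) = -192

-192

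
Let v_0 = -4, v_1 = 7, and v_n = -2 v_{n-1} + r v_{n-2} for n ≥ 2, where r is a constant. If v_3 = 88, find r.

4

v_2 = -14 - 4r
v_3 = 28 + 15r
So 28 + 15r = 88, giving r = 4.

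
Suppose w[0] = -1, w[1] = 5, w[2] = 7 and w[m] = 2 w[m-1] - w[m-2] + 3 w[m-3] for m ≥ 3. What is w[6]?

108

w[3] = 2*7 - 5 + 3*(-1) = 6
w[4] = 2*6 - 7 + 3*5 = 20
w[5] = 2*20 - 6 + 3*7 = 55
w[6] = 2*55 - 20 + 3*6 = 108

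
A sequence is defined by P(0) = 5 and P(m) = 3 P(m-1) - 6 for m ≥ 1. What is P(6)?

1461

P(1) = 3*5 - 6 = 9
P(2) = 3*9 - 6 = 21
P(3) = 3*21 - 6 = 57
P(4) = 3*57 - 6 = 165
P(5) = 3*165 - 6 = 489
P(6) = 3*489 - 6 = 1461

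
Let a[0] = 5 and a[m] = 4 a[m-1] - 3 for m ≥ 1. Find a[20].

4398046511105

The fixed point is -3/(1 - 4) = 1, so a[m] - 1 = 4(a[m-1] - 1).
Hence a[m] = 4·4^m + 1.
a[20] = 4·4^{20} + 1 = 4·1099511627776 + 1 = 4398046511105.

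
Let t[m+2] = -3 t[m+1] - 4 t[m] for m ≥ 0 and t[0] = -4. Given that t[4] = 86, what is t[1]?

-2

Let t[1] = y.
t[2] = 16 - 3y
t[3] = -48 + 5y
t[4] = 80 - 3y
So 80 - 3y = 86, giving y = -2.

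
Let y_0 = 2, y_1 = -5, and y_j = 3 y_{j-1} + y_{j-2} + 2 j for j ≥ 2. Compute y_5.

-253

y_2 = 3(-5) + 2 + 4 = -9
y_3 = 3(-9) + (-5) + 6 = -26
y_4 = 3(-26) + (-9) + 8 = -79
y_5 = 3(-79) + (-26) + 10 = -253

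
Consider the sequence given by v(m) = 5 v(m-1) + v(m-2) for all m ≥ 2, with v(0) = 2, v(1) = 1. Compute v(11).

v(2) = 5(1) + 2 = 7
v(3) = 5(7) + 1 = 36
v(4) = 5(36) + 7 = 187
v(5) = 5(187) + 36 = 971
v(6) = 5(971) + 187 = 5042
v(7) = 5(5042) + 971 = 26181
v(8) = 5(26181) + 5042 = 135947
v(9) = 5(135947) + 26181 = 705916
v(10) = 5(705916) + 135947 = 3665527
v(11) = 5(3665527) + 705916 = 19033551

19033551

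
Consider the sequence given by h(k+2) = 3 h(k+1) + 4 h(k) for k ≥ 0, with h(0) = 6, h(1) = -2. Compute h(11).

h(2) = 3*(-2) + 4*6 = 18
h(3) = 3*18 + 4*(-2) = 46
h(4) = 3*46 + 4*18 = 210
h(5) = 3*210 + 4*46 = 814
h(6) = 3*814 + 4*210 = 3282
h(7) = 3*3282 + 4*814 = 13102
h(8) = 3*13102 + 4*3282 = 52434
h(9) = 3*52434 + 4*13102 = 209710
h(10) = 3*209710 + 4*52434 = 838866
h(11) = 3*838866 + 4*209710 = 3355438

3355438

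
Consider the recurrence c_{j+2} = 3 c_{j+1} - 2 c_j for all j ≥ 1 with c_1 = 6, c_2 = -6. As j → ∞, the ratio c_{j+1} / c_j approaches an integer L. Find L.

The characteristic equation is r^2 - 3r + 2 = 0, which factors as (r - 2)(r - 1) = 0.
So the roots are 2 and 1. Since |2| > |1| and the coefficient of 2^j is non-zero, the ratio tends to 2.

2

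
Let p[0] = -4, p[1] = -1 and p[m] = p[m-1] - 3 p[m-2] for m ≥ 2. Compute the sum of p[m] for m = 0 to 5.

p[2] = (-1) - 3*(-4) = 11
p[3] = 11 - 3*(-1) = 14
p[4] = 14 - 3*11 = -19
p[5] = (-19) - 3*14 = -61
Sum = (-4) + (-1) + 11 + 14 + (-19) + (-61) = -60

-60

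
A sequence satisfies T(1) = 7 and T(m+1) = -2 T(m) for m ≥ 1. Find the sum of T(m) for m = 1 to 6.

-147

T(2) = -2*7 = -14
T(3) = -2*(-14) = 28
T(4) = -2*28 = -56
T(5) = -2*(-56) = 112
T(6) = -2*112 = -224
Sum = 7 + (-14) + 28 + (-56) + 112 + (-224) = -147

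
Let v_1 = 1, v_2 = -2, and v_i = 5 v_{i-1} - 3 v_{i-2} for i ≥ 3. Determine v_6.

-1103

v_3 = 5*(-2) - 3*1 = -13
v_4 = 5*(-13) - 3*(-2) = -59
v_5 = 5*(-59) - 3*(-13) = -256
v_6 = 5*(-256) - 3*(-59) = -1103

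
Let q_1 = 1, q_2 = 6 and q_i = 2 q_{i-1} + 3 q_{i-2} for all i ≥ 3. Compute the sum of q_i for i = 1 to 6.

q_3 = 2*6 + 3*1 = 15
q_4 = 2*15 + 3*6 = 48
q_5 = 2*48 + 3*15 = 141
q_6 = 2*141 + 3*48 = 426
Sum = 1 + 6 + 15 + 48 + 141 + 426 = 637

637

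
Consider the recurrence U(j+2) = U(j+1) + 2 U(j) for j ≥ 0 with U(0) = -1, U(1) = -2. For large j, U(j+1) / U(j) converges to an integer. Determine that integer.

The characteristic equation is r^2 - r - 2 = 0, which factors as (r - 2)(r + 1) = 0.
So the roots are 2 and -1. Since |2| > |-1| and the coefficient of 2^j is non-zero, the ratio tends to 2.

2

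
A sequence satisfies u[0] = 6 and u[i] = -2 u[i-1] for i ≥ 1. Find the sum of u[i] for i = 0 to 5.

-126

u[1] = -2(6) = -12
u[2] = -2(-12) = 24
u[3] = -2(24) = -48
u[4] = -2(-48) = 96
u[5] = -2(96) = -192
Sum = 6 + (-12) + 24 + (-48) + 96 + (-192) = -126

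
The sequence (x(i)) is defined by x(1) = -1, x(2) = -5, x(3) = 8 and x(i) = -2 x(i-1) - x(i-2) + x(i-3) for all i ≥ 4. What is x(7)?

x(4) = -2·8 - (-5) + (-1) = -12
x(5) = -2·(-12) - 8 + (-5) = 11
x(6) = -2·11 - (-12) + 8 = -2
x(7) = -2·(-2) - 11 + (-12) = -19

-19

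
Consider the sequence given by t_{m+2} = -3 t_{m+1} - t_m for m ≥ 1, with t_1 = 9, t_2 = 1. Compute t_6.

244

t_3 = -3·1 - 9 = -12
t_4 = -3·(-12) - 1 = 35
t_5 = -3·35 - (-12) = -93
t_6 = -3·(-93) - 35 = 244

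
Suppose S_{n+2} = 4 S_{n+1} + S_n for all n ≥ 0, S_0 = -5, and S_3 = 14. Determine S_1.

Let S_1 = v.
S_2 = -5 + 4v
S_3 = -20 + 17v
So -20 + 17v = 14, giving v = 2.

2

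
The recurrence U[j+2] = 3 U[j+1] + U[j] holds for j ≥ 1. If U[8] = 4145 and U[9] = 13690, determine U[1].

Rearranging, U[j-2] = U[j] - 3 U[j-1].
U[7] = 13690 - 3·4145 = 1255
U[6] = 4145 - 3·1255 = 380
U[5] = 1255 - 3·380 = 115
U[4] = 380 - 3·115 = 35
U[3] = 115 - 3·35 = 10
U[2] = 35 - 3·10 = 5
U[1] = 10 - 3·5 = -5

-5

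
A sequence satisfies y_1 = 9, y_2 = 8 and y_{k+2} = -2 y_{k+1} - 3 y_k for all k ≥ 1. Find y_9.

-799

y_3 = -2(8) - 3(9) = -43
y_4 = -2(-43) - 3(8) = 62
y_5 = -2(62) - 3(-43) = 5
y_6 = -2(5) - 3(62) = -196
y_7 = -2(-196) - 3(5) = 377
y_8 = -2(377) - 3(-196) = -166
y_9 = -2(-166) - 3(377) = -799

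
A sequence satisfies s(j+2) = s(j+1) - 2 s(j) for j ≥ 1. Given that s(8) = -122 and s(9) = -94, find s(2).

Rearranging, s(j-2) = (s(j) - s(j-1)) / -2.
s(7) = (-94 - (-122)) / -2 = 28/-2 = -14
s(6) = (-122 - (-14)) / -2 = -108/-2 = 54
s(5) = (-14 - 54) / -2 = -68/-2 = 34
s(4) = (54 - 34) / -2 = 20/-2 = -10
s(3) = (34 - (-10)) / -2 = 44/-2 = -22
s(2) = (-10 - (-22)) / -2 = 12/-2 = -6

-6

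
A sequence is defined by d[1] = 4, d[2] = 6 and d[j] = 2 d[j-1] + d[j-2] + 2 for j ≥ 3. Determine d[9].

d[3] = 2(6) + 4 + 2 = 18
d[4] = 2(18) + 6 + 2 = 44
d[5] = 2(44) + 18 + 2 = 108
d[6] = 2(108) + 44 + 2 = 262
d[7] = 2(262) + 108 + 2 = 634
d[8] = 2(634) + 262 + 2 = 1532
d[9] = 2(1532) + 634 + 2 = 3700

3700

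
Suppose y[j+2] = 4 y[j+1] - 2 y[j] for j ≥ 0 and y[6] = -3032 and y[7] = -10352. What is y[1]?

-6

Rearranging, y[j-2] = (y[j] - 4 y[j-1]) / -2.
y[5] = (-10352 - 4·(-3032)) / -2 = 1776/-2 = -888
y[4] = (-3032 - 4·(-888)) / -2 = 520/-2 = -260
y[3] = (-888 - 4·(-260)) / -2 = 152/-2 = -76
y[2] = (-260 - 4·(-76)) / -2 = 44/-2 = -22
y[1] = (-76 - 4·(-22)) / -2 = 12/-2 = -6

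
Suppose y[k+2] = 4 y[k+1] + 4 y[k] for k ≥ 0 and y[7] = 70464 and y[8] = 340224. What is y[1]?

Rearranging, y[k-2] = (y[k] - 4 y[k-1]) / 4.
y[6] = (340224 - 4(70464)) / 4 = 58368/4 = 14592
y[5] = (70464 - 4(14592)) / 4 = 12096/4 = 3024
y[4] = (14592 - 4(3024)) / 4 = 2496/4 = 624
y[3] = (3024 - 4(624)) / 4 = 528/4 = 132
y[2] = (624 - 4(132)) / 4 = 96/4 = 24
y[1] = (132 - 4(24)) / 4 = 36/4 = 9

9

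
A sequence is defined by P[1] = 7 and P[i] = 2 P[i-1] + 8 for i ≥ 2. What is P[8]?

P[2] = 2*7 + 8 = 22
P[3] = 2*22 + 8 = 52
P[4] = 2*52 + 8 = 112
P[5] = 2*112 + 8 = 232
P[6] = 2*232 + 8 = 472
P[7] = 2*472 + 8 = 952
P[8] = 2*952 + 8 = 1912

1912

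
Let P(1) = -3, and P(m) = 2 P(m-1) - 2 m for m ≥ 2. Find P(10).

-4584

P(2) = 2*(-3) - 4 = -10
P(3) = 2*(-10) - 6 = -26
P(4) = 2*(-26) - 8 = -60
P(5) = 2*(-60) - 10 = -130
P(6) = 2*(-130) - 12 = -272
P(7) = 2*(-272) - 14 = -558
P(8) = 2*(-558) - 16 = -1132
P(9) = 2*(-1132) - 18 = -2282
P(10) = 2*(-2282) - 20 = -4584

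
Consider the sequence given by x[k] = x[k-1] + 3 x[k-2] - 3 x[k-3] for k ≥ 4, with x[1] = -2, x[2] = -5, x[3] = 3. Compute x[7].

63

x[4] = 3 + 3(-5) - 3(-2) = -6
x[5] = (-6) + 3(3) - 3(-5) = 18
x[6] = 18 + 3(-6) - 3(3) = -9
x[7] = (-9) + 3(18) - 3(-6) = 63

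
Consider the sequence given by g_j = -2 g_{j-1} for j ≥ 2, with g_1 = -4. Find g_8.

512

g_2 = -2*(-4) = 8
g_3 = -2*8 = -16
g_4 = -2*(-16) = 32
g_5 = -2*32 = -64
g_6 = -2*(-64) = 128
g_7 = -2*128 = -256
g_8 = -2*(-256) = 512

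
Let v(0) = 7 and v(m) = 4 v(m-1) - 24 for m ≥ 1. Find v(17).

-17179869176

The fixed point is -24/(1 - 4) = 8, so v(m) - 8 = 4(v(m-1) - 8).
Hence v(m) = -1·4^m + 8.
v(17) = -1·4^{17} + 8 = -1·17179869184 + 8 = -17179869176.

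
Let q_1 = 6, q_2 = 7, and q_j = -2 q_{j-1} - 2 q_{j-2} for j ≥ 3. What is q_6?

-28

q_3 = -2*7 - 2*6 = -26
q_4 = -2*(-26) - 2*7 = 38
q_5 = -2*38 - 2*(-26) = -24
q_6 = -2*(-24) - 2*38 = -28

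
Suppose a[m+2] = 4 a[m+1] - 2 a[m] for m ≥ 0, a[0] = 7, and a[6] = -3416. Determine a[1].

-2

Let a[1] = z.
a[2] = -14 + 4z
a[3] = -56 + 14z
a[4] = -196 + 48z
a[5] = -672 + 164z
a[6] = -2296 + 560z
So -2296 + 560z = -3416, giving z = -2.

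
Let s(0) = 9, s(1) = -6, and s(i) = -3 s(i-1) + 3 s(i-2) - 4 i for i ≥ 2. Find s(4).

518

s(2) = -3·(-6) + 3·9 - 8 = 37
s(3) = -3·37 + 3·(-6) - 12 = -141
s(4) = -3·(-141) + 3·37 - 16 = 518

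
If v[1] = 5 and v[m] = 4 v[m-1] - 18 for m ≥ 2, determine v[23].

-17592186044410

The fixed point is -18/(1 - 4) = 6, so v[m] - 6 = 4(v[m-1] - 6).
Hence v[m] = -1·4^{m-1} + 6.
v[23] = -1·4^{22} + 6 = -1·17592186044416 + 6 = -17592186044410.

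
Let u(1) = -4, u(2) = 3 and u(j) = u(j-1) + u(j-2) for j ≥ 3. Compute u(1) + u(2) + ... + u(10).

u(3) = 3 + (-4) = -1
u(4) = (-1) + 3 = 2
u(5) = 2 + (-1) = 1
u(6) = 1 + 2 = 3
u(7) = 3 + 1 = 4
u(8) = 4 + 3 = 7
u(9) = 7 + 4 = 11
u(10) = 11 + 7 = 18
Sum = (-4) + 3 + (-1) + 2 + 1 + 3 + 4 + 7 + 11 + 18 = 44

44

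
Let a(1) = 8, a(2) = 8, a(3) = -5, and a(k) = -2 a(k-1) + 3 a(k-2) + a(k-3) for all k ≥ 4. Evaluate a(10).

a(4) = -2·(-5) + 3·8 + 8 = 42
a(5) = -2·42 + 3·(-5) + 8 = -91
a(6) = -2·(-91) + 3·42 + (-5) = 303
a(7) = -2·303 + 3·(-91) + 42 = -837
a(8) = -2·(-837) + 3·303 + (-91) = 2492
a(9) = -2·2492 + 3·(-837) + 303 = -7192
a(10) = -2·(-7192) + 3·2492 + (-837) = 21023

21023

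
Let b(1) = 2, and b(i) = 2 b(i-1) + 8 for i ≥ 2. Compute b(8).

b(2) = 2(2) + 8 = 12
b(3) = 2(12) + 8 = 32
b(4) = 2(32) + 8 = 72
b(5) = 2(72) + 8 = 152
b(6) = 2(152) + 8 = 312
b(7) = 2(312) + 8 = 632
b(8) = 2(632) + 8 = 1272

1272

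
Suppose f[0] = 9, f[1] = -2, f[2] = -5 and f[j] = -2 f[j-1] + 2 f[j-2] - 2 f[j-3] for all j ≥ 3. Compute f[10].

11368

f[3] = -2·(-5) + 2·(-2) - 2·9 = -12
f[4] = -2·(-12) + 2·(-5) - 2·(-2) = 18
f[5] = -2·18 + 2·(-12) - 2·(-5) = -50
f[6] = -2·(-50) + 2·18 - 2·(-12) = 160
f[7] = -2·160 + 2·(-50) - 2·18 = -456
f[8] = -2·(-456) + 2·160 - 2·(-50) = 1332
f[9] = -2·1332 + 2·(-456) - 2·160 = -3896
f[10] = -2·(-3896) + 2·1332 - 2·(-456) = 11368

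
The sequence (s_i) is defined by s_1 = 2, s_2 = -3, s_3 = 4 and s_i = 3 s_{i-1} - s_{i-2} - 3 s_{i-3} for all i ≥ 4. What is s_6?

75

s_4 = 3(4) - (-3) - 3(2) = 9
s_5 = 3(9) - 4 - 3(-3) = 32
s_6 = 3(32) - 9 - 3(4) = 75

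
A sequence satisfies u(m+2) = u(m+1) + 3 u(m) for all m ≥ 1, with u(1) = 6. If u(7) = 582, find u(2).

6

Let u(2) = x.
u(3) = 18 + x
u(4) = 18 + 4x
u(5) = 72 + 7x
u(6) = 126 + 19x
u(7) = 342 + 40x
So 342 + 40x = 582, giving x = 6.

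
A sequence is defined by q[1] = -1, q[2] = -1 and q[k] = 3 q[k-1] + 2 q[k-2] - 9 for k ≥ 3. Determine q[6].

q[3] = 3(-1) + 2(-1) - 9 = -14
q[4] = 3(-14) + 2(-1) - 9 = -53
q[5] = 3(-53) + 2(-14) - 9 = -196
q[6] = 3(-196) + 2(-53) - 9 = -703

-703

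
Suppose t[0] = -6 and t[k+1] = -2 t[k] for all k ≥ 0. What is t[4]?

t[1] = -2*(-6) = 12
t[2] = -2*12 = -24
t[3] = -2*(-24) = 48
t[4] = -2*48 = -96

-96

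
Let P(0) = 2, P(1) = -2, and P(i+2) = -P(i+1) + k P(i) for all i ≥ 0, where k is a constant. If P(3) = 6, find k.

-2

P(2) = 2 + 2k
P(3) = -2 - 4k
So -2 - 4k = 6, giving k = -2.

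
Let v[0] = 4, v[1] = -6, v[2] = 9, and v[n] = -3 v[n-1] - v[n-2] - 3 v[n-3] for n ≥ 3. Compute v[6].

v[3] = -3*9 - (-6) - 3*4 = -33
v[4] = -3*(-33) - 9 - 3*(-6) = 108
v[5] = -3*108 - (-33) - 3*9 = -318
v[6] = -3*(-318) - 108 - 3*(-33) = 945

945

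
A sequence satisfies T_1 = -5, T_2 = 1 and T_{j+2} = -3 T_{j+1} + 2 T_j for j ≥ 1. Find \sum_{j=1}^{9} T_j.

-18677

T_3 = -3*1 + 2*(-5) = -13
T_4 = -3*(-13) + 2*1 = 41
T_5 = -3*41 + 2*(-13) = -149
T_6 = -3*(-149) + 2*41 = 529
T_7 = -3*529 + 2*(-149) = -1885
T_8 = -3*(-1885) + 2*529 = 6713
T_9 = -3*6713 + 2*(-1885) = -23909
Sum = (-5) + 1 + (-13) + 41 + (-149) + 529 + (-1885) + 6713 + (-23909) = -18677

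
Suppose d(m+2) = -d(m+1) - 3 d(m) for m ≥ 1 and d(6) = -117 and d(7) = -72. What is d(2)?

Rearranging, d(m-2) = (d(m) + d(m-1)) / -3.
d(5) = (-72 + (-117)) / -3 = -189/-3 = 63
d(4) = (-117 + 63) / -3 = -54/-3 = 18
d(3) = (63 + 18) / -3 = 81/-3 = -27
d(2) = (18 + (-27)) / -3 = -9/-3 = 3

3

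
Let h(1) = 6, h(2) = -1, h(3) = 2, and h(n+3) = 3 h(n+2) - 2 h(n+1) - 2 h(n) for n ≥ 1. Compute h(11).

402

h(4) = 3*2 - 2*(-1) - 2*6 = -4
h(5) = 3*(-4) - 2*2 - 2*(-1) = -14
h(6) = 3*(-14) - 2*(-4) - 2*2 = -38
h(7) = 3*(-38) - 2*(-14) - 2*(-4) = -78
h(8) = 3*(-78) - 2*(-38) - 2*(-14) = -130
h(9) = 3*(-130) - 2*(-78) - 2*(-38) = -158
h(10) = 3*(-158) - 2*(-130) - 2*(-78) = -58
h(11) = 3*(-58) - 2*(-158) - 2*(-130) = 402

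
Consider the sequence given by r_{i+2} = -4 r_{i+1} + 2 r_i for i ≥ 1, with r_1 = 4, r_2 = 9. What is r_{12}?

19895840

r_3 = -4(9) + 2(4) = -28
r_4 = -4(-28) + 2(9) = 130
r_5 = -4(130) + 2(-28) = -576
r_6 = -4(-576) + 2(130) = 2564
r_7 = -4(2564) + 2(-576) = -11408
r_8 = -4(-11408) + 2(2564) = 50760
r_9 = -4(50760) + 2(-11408) = -225856
r_{10} = -4(-225856) + 2(50760) = 1004944
r_{11} = -4(1004944) + 2(-225856) = -4471488
r_{12} = -4(-4471488) + 2(1004944) = 19895840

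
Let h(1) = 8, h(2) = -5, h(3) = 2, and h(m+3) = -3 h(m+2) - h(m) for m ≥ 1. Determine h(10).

h(4) = -3·2 - 8 = -14
h(5) = -3·(-14) - (-5) = 47
h(6) = -3·47 - 2 = -143
h(7) = -3·(-143) - (-14) = 443
h(8) = -3·443 - 47 = -1376
h(9) = -3·(-1376) - (-143) = 4271
h(10) = -3·4271 - 443 = -13256

-13256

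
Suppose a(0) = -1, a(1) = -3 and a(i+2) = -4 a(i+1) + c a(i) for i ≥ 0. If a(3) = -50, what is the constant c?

a(2) = 12 - c
a(3) = -48 + c
So -48 + c = -50, giving c = -2.

-2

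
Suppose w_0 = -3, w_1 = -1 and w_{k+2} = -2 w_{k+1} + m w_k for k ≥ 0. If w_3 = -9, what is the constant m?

-1

w_2 = 2 - 3m
w_3 = -4 + 5m
So -4 + 5m = -9, giving m = -1.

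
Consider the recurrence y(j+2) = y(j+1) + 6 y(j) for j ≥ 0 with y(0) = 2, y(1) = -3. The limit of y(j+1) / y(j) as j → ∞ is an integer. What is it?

The characteristic equation is r^2 - r - 6 = 0, which factors as (r - 3)(r + 2) = 0.
So the roots are 3 and -2. Since |3| > |-2| and the coefficient of 3^j is non-zero, the ratio tends to 3.

3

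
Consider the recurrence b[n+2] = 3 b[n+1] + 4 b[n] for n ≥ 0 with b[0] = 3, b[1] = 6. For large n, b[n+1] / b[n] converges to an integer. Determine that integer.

The characteristic equation is r^2 - 3r - 4 = 0, which factors as (r - 4)(r + 1) = 0.
So the roots are 4 and -1. Since |4| > |-1| and the coefficient of 4^n is non-zero, the ratio tends to 4.

4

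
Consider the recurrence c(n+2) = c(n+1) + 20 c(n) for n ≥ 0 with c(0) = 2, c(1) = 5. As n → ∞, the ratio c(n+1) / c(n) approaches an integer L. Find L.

The characteristic equation is r^2 - r - 20 = 0, which factors as (r - 5)(r + 4) = 0.
So the roots are 5 and -4. Since |5| > |-4| and the coefficient of 5^n is non-zero, the ratio tends to 5.

5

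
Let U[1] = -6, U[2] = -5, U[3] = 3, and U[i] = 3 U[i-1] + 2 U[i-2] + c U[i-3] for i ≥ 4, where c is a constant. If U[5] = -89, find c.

4

U[4] = -1 - 6c
U[5] = 3 - 23c
So 3 - 23c = -89, giving c = 4.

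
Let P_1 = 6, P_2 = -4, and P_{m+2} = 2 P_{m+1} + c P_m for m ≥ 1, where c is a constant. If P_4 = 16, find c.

P_3 = -8 + 6c
P_4 = -16 + 8c
So -16 + 8c = 16, giving c = 4.

4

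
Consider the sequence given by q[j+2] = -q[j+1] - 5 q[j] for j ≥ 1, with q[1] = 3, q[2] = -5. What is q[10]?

-2765

q[3] = -(-5) - 5*3 = -10
q[4] = -(-10) - 5*(-5) = 35
q[5] = -35 - 5*(-10) = 15
q[6] = -15 - 5*35 = -190
q[7] = -(-190) - 5*15 = 115
q[8] = -115 - 5*(-190) = 835
q[9] = -835 - 5*115 = -1410
q[10] = -(-1410) - 5*835 = -2765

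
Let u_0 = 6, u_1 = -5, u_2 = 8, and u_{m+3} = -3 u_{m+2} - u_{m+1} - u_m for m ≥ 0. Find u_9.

-11681

u_3 = -3·8 - (-5) - 6 = -25
u_4 = -3·(-25) - 8 - (-5) = 72
u_5 = -3·72 - (-25) - 8 = -199
u_6 = -3·(-199) - 72 - (-25) = 550
u_7 = -3·550 - (-199) - 72 = -1523
u_8 = -3·(-1523) - 550 - (-199) = 4218
u_9 = -3·4218 - (-1523) - 550 = -11681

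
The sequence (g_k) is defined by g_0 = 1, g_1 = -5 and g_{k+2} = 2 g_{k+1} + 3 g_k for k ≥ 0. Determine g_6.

-727

g_2 = 2(-5) + 3(1) = -7
g_3 = 2(-7) + 3(-5) = -29
g_4 = 2(-29) + 3(-7) = -79
g_5 = 2(-79) + 3(-29) = -245
g_6 = 2(-245) + 3(-79) = -727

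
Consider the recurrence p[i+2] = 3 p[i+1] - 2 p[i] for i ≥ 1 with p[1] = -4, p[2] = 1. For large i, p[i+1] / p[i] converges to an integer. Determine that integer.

2

The characteristic equation is r^2 - 3r + 2 = 0, which factors as (r - 2)(r - 1) = 0.
So the roots are 2 and 1. Since |2| > |1| and the coefficient of 2^i is non-zero, the ratio tends to 2.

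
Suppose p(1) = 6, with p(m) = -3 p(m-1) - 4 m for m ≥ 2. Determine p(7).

5642

p(2) = -3(6) - 8 = -26
p(3) = -3(-26) - 12 = 66
p(4) = -3(66) - 16 = -214
p(5) = -3(-214) - 20 = 622
p(6) = -3(622) - 24 = -1890
p(7) = -3(-1890) - 28 = 5642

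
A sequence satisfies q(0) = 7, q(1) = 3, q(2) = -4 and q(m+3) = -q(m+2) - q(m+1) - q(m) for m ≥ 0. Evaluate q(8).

7

q(3) = -(-4) - 3 - 7 = -6
q(4) = -(-6) - (-4) - 3 = 7
q(5) = -7 - (-6) - (-4) = 3
q(6) = -3 - 7 - (-6) = -4
q(7) = -(-4) - 3 - 7 = -6
q(8) = -(-6) - (-4) - 3 = 7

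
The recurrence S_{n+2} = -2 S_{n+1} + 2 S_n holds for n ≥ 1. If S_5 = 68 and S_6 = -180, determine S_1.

Rearranging, S_{n-2} = (S_n + 2 S_{n-1}) / 2.
S_4 = (-180 + 2(68)) / 2 = -44/2 = -22
S_3 = (68 + 2(-22)) / 2 = 24/2 = 12
S_2 = (-22 + 2(12)) / 2 = 2/2 = 1
S_1 = (12 + 2(1)) / 2 = 14/2 = 7

7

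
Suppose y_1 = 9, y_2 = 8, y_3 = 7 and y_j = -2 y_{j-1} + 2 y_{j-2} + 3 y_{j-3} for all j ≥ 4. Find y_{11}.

y_4 = -2*7 + 2*8 + 3*9 = 29
y_5 = -2*29 + 2*7 + 3*8 = -20
y_6 = -2*(-20) + 2*29 + 3*7 = 119
y_7 = -2*119 + 2*(-20) + 3*29 = -191
y_8 = -2*(-191) + 2*119 + 3*(-20) = 560
y_9 = -2*560 + 2*(-191) + 3*119 = -1145
y_{10} = -2*(-1145) + 2*560 + 3*(-191) = 2837
y_{11} = -2*2837 + 2*(-1145) + 3*560 = -6284

-6284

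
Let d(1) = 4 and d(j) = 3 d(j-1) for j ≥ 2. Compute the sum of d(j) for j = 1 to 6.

1456

d(2) = 3·4 = 12
d(3) = 3·12 = 36
d(4) = 3·36 = 108
d(5) = 3·108 = 324
d(6) = 3·324 = 972
Sum = 4 + 12 + 36 + 108 + 324 + 972 = 1456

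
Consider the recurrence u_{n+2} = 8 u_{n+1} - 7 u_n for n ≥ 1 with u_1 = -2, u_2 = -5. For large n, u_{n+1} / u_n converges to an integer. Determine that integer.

7

The characteristic equation is r^2 - 8r + 7 = 0, which factors as (r - 7)(r - 1) = 0.
So the roots are 7 and 1. Since |7| > |1| and the coefficient of 7^n is non-zero, the ratio tends to 7.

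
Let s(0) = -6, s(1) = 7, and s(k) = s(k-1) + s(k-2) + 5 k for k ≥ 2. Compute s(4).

s(2) = 7 + (-6) + 10 = 11
s(3) = 11 + 7 + 15 = 33
s(4) = 33 + 11 + 20 = 64

64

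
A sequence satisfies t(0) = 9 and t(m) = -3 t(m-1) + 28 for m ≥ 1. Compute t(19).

-2324522927

The fixed point is 28/(1 + 3) = 7, so t(m) - 7 = -3(t(m-1) - 7).
Hence t(m) = 2·(-3)^m + 7.
t(19) = 2·(-3)^{19} + 7 = 2·-1162261467 + 7 = -2324522927.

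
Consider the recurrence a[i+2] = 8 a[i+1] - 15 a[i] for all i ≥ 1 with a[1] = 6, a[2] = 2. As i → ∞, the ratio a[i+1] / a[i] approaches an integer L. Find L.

The characteristic equation is r^2 - 8r + 15 = 0, which factors as (r - 5)(r - 3) = 0.
So the roots are 5 and 3. Since |5| > |3| and the coefficient of 5^i is non-zero, the ratio tends to 5.

5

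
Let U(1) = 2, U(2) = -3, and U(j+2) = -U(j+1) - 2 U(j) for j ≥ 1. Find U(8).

-1

U(3) = -(-3) - 2*2 = -1
U(4) = -(-1) - 2*(-3) = 7
U(5) = -7 - 2*(-1) = -5
U(6) = -(-5) - 2*7 = -9
U(7) = -(-9) - 2*(-5) = 19
U(8) = -19 - 2*(-9) = -1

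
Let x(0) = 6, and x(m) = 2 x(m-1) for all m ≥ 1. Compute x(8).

x(1) = 2(6) = 12
x(2) = 2(12) = 24
x(3) = 2(24) = 48
x(4) = 2(48) = 96
x(5) = 2(96) = 192
x(6) = 2(192) = 384
x(7) = 2(384) = 768
x(8) = 2(768) = 1536

1536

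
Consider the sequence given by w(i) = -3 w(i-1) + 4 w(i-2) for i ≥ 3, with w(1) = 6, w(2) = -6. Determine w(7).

9834

w(3) = -3*(-6) + 4*6 = 42
w(4) = -3*42 + 4*(-6) = -150
w(5) = -3*(-150) + 4*42 = 618
w(6) = -3*618 + 4*(-150) = -2454
w(7) = -3*(-2454) + 4*618 = 9834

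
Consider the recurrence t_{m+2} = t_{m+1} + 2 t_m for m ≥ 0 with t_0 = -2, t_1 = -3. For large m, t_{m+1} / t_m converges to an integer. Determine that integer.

2

The characteristic equation is r^2 - r - 2 = 0, which factors as (r - 2)(r + 1) = 0.
So the roots are 2 and -1. Since |2| > |-1| and the coefficient of 2^m is non-zero, the ratio tends to 2.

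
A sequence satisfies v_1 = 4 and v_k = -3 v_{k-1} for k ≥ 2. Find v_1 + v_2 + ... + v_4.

v_2 = -3(4) = -12
v_3 = -3(-12) = 36
v_4 = -3(36) = -108
Sum = 4 + (-12) + 36 + (-108) = -80

-80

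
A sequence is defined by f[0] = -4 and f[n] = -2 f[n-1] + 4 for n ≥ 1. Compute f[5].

172

f[1] = -2·(-4) + 4 = 12
f[2] = -2·12 + 4 = -20
f[3] = -2·(-20) + 4 = 44
f[4] = -2·44 + 4 = -84
f[5] = -2·(-84) + 4 = 172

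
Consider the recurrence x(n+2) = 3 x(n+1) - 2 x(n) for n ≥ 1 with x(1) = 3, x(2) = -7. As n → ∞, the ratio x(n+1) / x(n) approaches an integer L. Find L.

2

The characteristic equation is r^2 - 3r + 2 = 0, which factors as (r - 2)(r - 1) = 0.
So the roots are 2 and 1. Since |2| > |1| and the coefficient of 2^n is non-zero, the ratio tends to 2.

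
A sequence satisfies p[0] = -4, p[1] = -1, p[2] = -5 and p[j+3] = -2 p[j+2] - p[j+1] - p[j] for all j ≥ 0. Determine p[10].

-647

p[3] = -2*(-5) - (-1) - (-4) = 15
p[4] = -2*15 - (-5) - (-1) = -24
p[5] = -2*(-24) - 15 - (-5) = 38
p[6] = -2*38 - (-24) - 15 = -67
p[7] = -2*(-67) - 38 - (-24) = 120
p[8] = -2*120 - (-67) - 38 = -211
p[9] = -2*(-211) - 120 - (-67) = 369
p[10] = -2*369 - (-211) - 120 = -647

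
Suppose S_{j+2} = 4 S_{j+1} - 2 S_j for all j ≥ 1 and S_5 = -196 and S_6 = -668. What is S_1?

Rearranging, S_{j-2} = (S_j - 4 S_{j-1}) / -2.
S_4 = (-668 - 4*(-196)) / -2 = 116/-2 = -58
S_3 = (-196 - 4*(-58)) / -2 = 36/-2 = -18
S_2 = (-58 - 4*(-18)) / -2 = 14/-2 = -7
S_1 = (-18 - 4*(-7)) / -2 = 10/-2 = -5

-5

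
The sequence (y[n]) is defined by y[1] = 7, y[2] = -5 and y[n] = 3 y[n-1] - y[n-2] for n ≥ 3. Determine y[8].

-2893

y[3] = 3(-5) - 7 = -22
y[4] = 3(-22) - (-5) = -61
y[5] = 3(-61) - (-22) = -161
y[6] = 3(-161) - (-61) = -422
y[7] = 3(-422) - (-161) = -1105
y[8] = 3(-1105) - (-422) = -2893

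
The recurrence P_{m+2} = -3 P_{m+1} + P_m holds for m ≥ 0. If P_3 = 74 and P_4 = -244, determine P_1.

8

Rearranging, P_{m-2} = P_m + 3 P_{m-1}.
P_2 = -244 + 3·74 = -22
P_1 = 74 + 3·(-22) = 8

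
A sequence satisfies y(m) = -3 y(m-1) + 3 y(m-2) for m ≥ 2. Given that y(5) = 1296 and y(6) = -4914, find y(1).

6

Rearranging, y(m-2) = (y(m) + 3 y(m-1)) / 3.
y(4) = (-4914 + 3*1296) / 3 = -1026/3 = -342
y(3) = (1296 + 3*(-342)) / 3 = 270/3 = 90
y(2) = (-342 + 3*90) / 3 = -72/3 = -24
y(1) = (90 + 3*(-24)) / 3 = 18/3 = 6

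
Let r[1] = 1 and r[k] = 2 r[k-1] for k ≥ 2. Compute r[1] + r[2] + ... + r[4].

15

r[2] = 2*1 = 2
r[3] = 2*2 = 4
r[4] = 2*4 = 8
Sum = 1 + 2 + 4 + 8 = 15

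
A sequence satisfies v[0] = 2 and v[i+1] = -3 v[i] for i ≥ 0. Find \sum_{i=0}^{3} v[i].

v[1] = -3*2 = -6
v[2] = -3*(-6) = 18
v[3] = -3*18 = -54
Sum = 2 + (-6) + 18 + (-54) = -40

-40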